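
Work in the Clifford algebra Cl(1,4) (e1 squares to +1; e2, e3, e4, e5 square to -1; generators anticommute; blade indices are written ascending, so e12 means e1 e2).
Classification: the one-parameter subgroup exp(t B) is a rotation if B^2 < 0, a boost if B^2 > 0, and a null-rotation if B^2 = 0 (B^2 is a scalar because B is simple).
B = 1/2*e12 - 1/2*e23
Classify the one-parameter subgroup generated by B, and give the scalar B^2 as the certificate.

B^2 term by term: the squares give (1/2)^2*(e12)^2 + (-1/2)^2*(e23)^2 = 1/4*(+1) + 1/4*(-1) = 0 (each basis 2-blade squares to minus the product of its generators' squares); cross terms between blades sharing an index anticommute and cancel. So B^2 = 0.
Answer: null-rotation, certificate B^2 = 0. Because 0 is invariant under every versor sandwich, the classification follows from its sign alone.


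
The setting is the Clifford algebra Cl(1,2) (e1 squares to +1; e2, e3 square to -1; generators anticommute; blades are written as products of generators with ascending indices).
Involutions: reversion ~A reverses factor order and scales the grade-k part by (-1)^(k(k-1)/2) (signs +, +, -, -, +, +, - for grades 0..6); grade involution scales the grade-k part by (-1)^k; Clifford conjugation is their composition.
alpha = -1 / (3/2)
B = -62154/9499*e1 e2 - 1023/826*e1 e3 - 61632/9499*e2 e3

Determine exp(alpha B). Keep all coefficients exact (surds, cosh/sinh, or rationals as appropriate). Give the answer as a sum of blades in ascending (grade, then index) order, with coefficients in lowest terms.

B^2 term by term: the squares give (-62154/9499)^2*(e1 e2)^2 + (-1023/826)^2*(e1 e3)^2 + (-61632/9499)^2*(e2 e3)^2 = 3863119716/90231001*(+1) + 1046529/682276*(+1) + 3798503424/90231001*(-1) = 9/4 (each basis 2-blade squares to minus the product of its generators' squares); cross terms between blades sharing an index anticommute and cancel. So B^2 = 9/4.
B^2 = 9/4 — the positive square puts this in the hyperbolic regime; l = 3/2, alpha*l = -1, so exp(alpha B) = cosh(-1) + (sinh(-1)/(3/2))*B = cosh(1) + (-2*sinh(1)/3)*B.
Answer: cosh(1) + 41436*sinh(1)/9499*e1 e2 + 341*sinh(1)/413*e1 e3 + 41088*sinh(1)/9499*e2 e3


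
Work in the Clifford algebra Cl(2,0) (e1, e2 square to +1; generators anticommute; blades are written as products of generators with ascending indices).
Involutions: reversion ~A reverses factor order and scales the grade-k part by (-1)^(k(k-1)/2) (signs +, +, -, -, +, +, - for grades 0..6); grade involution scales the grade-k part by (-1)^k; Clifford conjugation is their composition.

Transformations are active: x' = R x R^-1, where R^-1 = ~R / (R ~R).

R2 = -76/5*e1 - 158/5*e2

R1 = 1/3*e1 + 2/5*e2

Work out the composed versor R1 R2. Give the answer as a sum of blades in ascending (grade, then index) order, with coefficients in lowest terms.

Distribute over the terms of R1 (each basis-blade product reordered to ascending indices, repeated generators contracted through their squares):
(1/3*e1) R2 = -76/15 - 158/15*e1 e2
(2/5*e2) R2 = -316/25 + 152/25*e1 e2
Summing the partial products and collecting blades:
Answer: -1328/75 - 334/75*e1 e2


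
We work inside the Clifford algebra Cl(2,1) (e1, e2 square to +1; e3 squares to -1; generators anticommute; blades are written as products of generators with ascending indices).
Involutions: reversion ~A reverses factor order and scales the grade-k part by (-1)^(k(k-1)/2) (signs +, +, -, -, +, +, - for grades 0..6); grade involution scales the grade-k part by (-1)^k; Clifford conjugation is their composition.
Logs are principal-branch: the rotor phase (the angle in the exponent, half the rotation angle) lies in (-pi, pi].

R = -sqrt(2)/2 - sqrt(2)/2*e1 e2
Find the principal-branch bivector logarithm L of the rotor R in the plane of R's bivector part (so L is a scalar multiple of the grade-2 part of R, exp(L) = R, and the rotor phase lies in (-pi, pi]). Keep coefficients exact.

The scalar part of R is -sqrt(2)/2, so the principal-branch rotor phase is pinned; divide the bivector part by its sine to get the unit plane — L is the phase times that plane.
Concretely: cos(phase) = -sqrt(2)/2 gives phase = ±3*pi/4, and since phase/sin(phase) is even the sign is immaterial: L = (phase/sin(phase)) * <R>_2 = (3*sqrt(2)*pi/4) * <R>_2.
Answer: -3*pi/4*e1 e2


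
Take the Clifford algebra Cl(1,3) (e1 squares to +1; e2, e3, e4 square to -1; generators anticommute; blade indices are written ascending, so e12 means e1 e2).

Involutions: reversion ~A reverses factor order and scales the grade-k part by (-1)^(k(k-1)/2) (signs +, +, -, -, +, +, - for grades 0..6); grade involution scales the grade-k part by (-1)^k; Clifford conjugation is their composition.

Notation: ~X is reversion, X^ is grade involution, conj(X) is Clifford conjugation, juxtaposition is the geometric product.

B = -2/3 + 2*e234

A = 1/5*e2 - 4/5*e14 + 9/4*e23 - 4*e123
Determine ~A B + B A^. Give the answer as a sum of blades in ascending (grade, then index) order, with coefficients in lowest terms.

first term: -2/15*e2 + 9/2*e4 - 128/15*e14 + 3/2*e23 - 2/5*e34 - 64/15*e123
second term: 2/15*e2 - 9/2*e4 + 128/15*e14 - 3/2*e23 + 2/5*e34 - 64/15*e123
Answer: -128/15*e123


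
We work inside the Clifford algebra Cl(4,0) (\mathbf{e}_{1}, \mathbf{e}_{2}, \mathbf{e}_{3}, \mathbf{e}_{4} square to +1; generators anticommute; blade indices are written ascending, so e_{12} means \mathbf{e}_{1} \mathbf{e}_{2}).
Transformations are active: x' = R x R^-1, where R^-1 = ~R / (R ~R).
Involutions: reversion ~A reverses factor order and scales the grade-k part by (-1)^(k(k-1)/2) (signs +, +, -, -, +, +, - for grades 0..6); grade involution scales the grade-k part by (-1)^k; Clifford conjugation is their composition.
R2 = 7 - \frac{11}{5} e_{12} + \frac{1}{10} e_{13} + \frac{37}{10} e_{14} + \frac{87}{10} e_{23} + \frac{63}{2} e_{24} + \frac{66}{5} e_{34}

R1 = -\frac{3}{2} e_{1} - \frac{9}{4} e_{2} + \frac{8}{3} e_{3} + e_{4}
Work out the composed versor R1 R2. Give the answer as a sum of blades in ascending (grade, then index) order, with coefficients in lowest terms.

Distribute over the terms of R1 (each basis-blade product reordered to ascending indices, repeated generators contracted through their squares):
(-\frac{3}{2} e_{1}) R2 = -\frac{21}{2} e_{1} + \frac{33}{10} e_{2} - \frac{3}{20} e_{3} - \frac{111}{20} e_{4} - \frac{261}{20} e_{123} - \frac{189}{4} e_{124} - \frac{99}{5} e_{134}
(-\frac{9}{4} e_{2}) R2 = -\frac{99}{20} e_{1} - \frac{63}{4} e_{2} - \frac{783}{40} e_{3} - \frac{567}{8} e_{4} + \frac{9}{40} e_{123} + \frac{333}{40} e_{124} - \frac{297}{10} e_{234}
(\frac{8}{3} e_{3}) R2 = -\frac{4}{15} e_{1} - \frac{116}{5} e_{2} + \frac{56}{3} e_{3} + \frac{176}{5} e_{4} - \frac{88}{15} e_{123} - \frac{148}{15} e_{134} - 84 e_{234}
(e_{4}) R2 = -\frac{37}{10} e_{1} - \frac{63}{2} e_{2} - \frac{66}{5} e_{3} + 7 e_{4} - \frac{11}{5} e_{124} + \frac{1}{10} e_{134} + \frac{87}{10} e_{234}
Summing the partial products and collecting blades:
Answer: -\frac{233}{12} e_{1} - \frac{1343}{20} e_{2} - \frac{1711}{120} e_{3} - \frac{1369}{40} e_{4} - \frac{2243}{120} e_{123} - \frac{329}{8} e_{124} - \frac{887}{30} e_{134} - 105 e_{234}


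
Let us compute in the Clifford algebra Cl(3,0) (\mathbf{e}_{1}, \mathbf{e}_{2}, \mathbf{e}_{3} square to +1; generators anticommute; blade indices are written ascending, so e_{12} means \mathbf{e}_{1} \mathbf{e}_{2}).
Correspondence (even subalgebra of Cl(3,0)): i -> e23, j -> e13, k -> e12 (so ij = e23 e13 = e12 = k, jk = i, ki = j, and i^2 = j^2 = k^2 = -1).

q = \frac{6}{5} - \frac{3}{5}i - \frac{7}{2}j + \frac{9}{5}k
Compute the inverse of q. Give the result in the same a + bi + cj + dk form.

In blades: q = \frac{6}{5} + \frac{9}{5} e_{12} - \frac{7}{2} e_{13} - \frac{3}{5} e_{23}.
With qbar = \frac{6}{5} - \frac{9}{5} e_{12} + \frac{7}{2} e_{13} + \frac{3}{5} e_{23} (scalar fixed, mapped units negated), q qbar = \frac{1729}{100} (the sum of squared coefficients), so q^-1 = qbar / (\frac{1729}{100}) = \frac{120}{1729} - \frac{180}{1729} e_{12} + \frac{50}{247} e_{13} + \frac{60}{1729} e_{23}; translating back:
Answer: \frac{120}{1729} + \frac{60}{1729}i + \frac{50}{247}j - \frac{180}{1729}k


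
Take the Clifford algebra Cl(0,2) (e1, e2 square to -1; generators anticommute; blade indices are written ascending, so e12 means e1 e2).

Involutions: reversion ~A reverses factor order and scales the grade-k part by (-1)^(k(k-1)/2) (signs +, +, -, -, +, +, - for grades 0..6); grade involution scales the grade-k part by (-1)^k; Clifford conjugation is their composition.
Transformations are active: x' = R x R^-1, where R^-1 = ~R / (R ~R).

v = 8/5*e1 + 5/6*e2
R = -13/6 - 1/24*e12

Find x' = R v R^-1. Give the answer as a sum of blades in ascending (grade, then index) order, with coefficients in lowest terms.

~R = -13/6 + 1/24*e12, and R ~R = 2705/576, so R^-1 = ~R / (2705/576).
R v = -2471/720*e1 - 337/180*e2
Answer: 63572/40575*e1 + 24189/27050*e2


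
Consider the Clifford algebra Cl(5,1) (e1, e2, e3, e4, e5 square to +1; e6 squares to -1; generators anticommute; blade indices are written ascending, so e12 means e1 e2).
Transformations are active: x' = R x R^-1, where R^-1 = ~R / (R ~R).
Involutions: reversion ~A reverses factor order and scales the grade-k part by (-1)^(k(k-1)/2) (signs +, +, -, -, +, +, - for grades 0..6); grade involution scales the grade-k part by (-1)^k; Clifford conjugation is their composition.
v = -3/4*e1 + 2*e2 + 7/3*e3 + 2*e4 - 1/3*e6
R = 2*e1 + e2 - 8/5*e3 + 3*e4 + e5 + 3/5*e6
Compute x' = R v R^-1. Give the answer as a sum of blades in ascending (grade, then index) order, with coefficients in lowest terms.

~R = 2*e1 + e2 - 8/5*e3 + 3*e4 + e5 + 3/5*e6, and R ~R = 86/5, so R^-1 = ~R / (86/5).
R v = 89/30 + 19/4*e12 + 52/15*e13 + 25/4*e14 + 3/4*e15 - 13/60*e16 + 83/15*e23 - 4*e24 - 2*e25 - 23/15*e26 - 51/5*e34 - 7/3*e35 - 13/15*e36 - 2*e45 - 11/5*e46 - 1/3*e56
Answer: 743/516*e1 - 427/258*e2 - 1861/645*e3 - 83/86*e4 + 89/258*e5 + 697/1290*e6


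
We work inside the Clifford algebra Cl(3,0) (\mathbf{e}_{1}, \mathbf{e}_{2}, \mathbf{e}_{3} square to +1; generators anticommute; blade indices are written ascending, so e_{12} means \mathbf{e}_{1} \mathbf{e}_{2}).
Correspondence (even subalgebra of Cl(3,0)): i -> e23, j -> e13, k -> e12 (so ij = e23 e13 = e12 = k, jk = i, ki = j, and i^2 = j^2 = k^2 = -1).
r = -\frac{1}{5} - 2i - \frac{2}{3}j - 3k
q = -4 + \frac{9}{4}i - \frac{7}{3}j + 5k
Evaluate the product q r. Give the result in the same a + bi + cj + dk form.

In blades: q = -4 + 5 e_{12} - \frac{7}{3} e_{13} + \frac{9}{4} e_{23}, r = -\frac{1}{5} - 3 e_{12} - \frac{2}{3} e_{13} - 2 e_{23}.
Distribute q over r term by term (generator squares from the signature, products reordered to ascending indices): (-4)*r = \frac{4}{5} + 12 e_{12} + \frac{8}{3} e_{13} + 8 e_{23}; (5 e_{12})*r = 15 - e_{12} - 10 e_{13} + \frac{10}{3} e_{23}; (-\frac{7}{3} e_{13})*r = -\frac{14}{9} - \frac{14}{3} e_{12} + \frac{7}{15} e_{13} + 7 e_{23}; (\frac{9}{4} e_{23})*r = \frac{9}{2} - \frac{3}{2} e_{12} + \frac{27}{4} e_{13} - \frac{9}{20} e_{23}.
Sum: \frac{1687}{90} + \frac{29}{6} e_{12} - \frac{7}{60} e_{13} + \frac{1073}{60} e_{23}; translating back through the correspondence:
Answer: \frac{1687}{90} + \frac{1073}{60}i - \frac{7}{60}j + \frac{29}{6}k


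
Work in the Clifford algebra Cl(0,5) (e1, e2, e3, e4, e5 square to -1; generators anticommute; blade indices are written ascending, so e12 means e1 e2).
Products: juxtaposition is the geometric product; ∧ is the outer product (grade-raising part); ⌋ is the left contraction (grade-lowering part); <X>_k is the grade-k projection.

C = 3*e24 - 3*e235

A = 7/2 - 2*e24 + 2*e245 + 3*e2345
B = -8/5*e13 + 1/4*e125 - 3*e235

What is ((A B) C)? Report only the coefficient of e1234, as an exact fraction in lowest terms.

step 1: -9*e4 - 28/5*e13 - 1/2*e14 - 6*e34 + 7/8*e125 - 3/4*e134 - 1/2*e145 - 21/2*e235 - 6*e345 - 16/5*e1234 + 24/5*e1245 + 16/5*e12345
step 2: 63/2 - 27*e2 - 3/2*e12 - 489/40*e13 - 48/5*e14 - 72/5*e15 + 18*e23 - 18*e24 + 9/4*e123 + 153/10*e125 - 72/5*e134 + 48/5*e135 - 489/40*e145 + 18*e235 + 18*e245 - 63/2*e345 + 153/10*e1234 + 9/4*e1245 + 27*e2345 + 3/2*e12345
Answer: 153/10


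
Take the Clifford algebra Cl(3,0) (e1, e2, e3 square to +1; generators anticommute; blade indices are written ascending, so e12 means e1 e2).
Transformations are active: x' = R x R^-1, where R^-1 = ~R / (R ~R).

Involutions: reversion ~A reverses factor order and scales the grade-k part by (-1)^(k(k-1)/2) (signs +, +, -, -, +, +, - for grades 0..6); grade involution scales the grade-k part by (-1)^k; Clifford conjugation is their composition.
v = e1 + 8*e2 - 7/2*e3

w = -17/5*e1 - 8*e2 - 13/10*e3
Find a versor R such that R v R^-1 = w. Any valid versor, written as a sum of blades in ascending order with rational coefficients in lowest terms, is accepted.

Since q(v) = q(w) = 309/4, the sum R = v + w = -12/5*e1 - 24/5*e3 does the job whenever invertible.
Answer: -12/5*e1 - 24/5*e3


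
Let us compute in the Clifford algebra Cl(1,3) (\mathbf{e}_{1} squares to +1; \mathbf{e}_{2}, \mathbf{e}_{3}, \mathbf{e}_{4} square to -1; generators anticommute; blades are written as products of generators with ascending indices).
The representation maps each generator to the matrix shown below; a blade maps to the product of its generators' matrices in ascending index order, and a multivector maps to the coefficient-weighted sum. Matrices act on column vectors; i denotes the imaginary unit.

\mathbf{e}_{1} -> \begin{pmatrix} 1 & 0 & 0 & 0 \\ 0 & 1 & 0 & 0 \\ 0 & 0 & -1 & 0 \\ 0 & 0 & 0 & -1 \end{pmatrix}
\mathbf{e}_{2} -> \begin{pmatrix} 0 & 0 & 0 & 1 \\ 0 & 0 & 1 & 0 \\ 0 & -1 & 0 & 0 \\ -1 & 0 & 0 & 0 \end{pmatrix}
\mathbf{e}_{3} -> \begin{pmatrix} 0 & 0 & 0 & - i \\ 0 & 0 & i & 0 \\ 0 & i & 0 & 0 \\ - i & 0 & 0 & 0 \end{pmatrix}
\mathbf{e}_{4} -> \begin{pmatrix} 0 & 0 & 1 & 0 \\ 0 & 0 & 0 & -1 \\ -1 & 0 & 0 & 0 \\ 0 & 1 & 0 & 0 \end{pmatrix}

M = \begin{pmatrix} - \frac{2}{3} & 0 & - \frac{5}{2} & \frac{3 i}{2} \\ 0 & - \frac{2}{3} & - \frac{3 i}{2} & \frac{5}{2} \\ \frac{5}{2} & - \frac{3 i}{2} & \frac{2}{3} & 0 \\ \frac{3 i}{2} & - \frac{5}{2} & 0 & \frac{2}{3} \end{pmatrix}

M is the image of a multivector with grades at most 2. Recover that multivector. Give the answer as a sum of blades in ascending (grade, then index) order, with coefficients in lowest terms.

Method: the blade images are trace-orthogonal — tr(rho(e_A) rho(e_B)^-1) = 4 if A = B and 0 otherwise — and rho(e_A)^-1 = (e_A)^2 * rho(e_A) with (e_A)^2 = +1 or -1, so the coefficient of e_A in the preimage is (e_A)^2 * tr(M rho(e_A))/4.
Nonzero projections over blades of grade <= 2: e_{1}: (e_{1})^2 = +1, tr(M rho(e_{1})) = - \frac{8}{3}, coefficient -\frac{2}{3}; e_{3}: (e_{3})^2 = -1, tr(M rho(e_{3})) = 6, coefficient -\frac{3}{2}; e_{4}: (e_{4})^2 = -1, tr(M rho(e_{4})) = 10, coefficient -\frac{5}{2}. Every other blade of grade <= 2 projects to 0.
Answer: -\frac{2}{3} e_{1} - \frac{3}{2} e_{3} - \frac{5}{2} e_{4}


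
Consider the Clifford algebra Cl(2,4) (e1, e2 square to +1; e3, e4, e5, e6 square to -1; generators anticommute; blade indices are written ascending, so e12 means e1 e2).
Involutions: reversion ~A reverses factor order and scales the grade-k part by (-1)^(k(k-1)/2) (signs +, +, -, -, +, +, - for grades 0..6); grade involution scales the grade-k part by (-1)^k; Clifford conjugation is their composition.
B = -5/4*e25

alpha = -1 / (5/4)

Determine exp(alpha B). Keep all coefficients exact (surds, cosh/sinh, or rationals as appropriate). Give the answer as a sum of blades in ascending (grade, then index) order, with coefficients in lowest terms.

B^2 = (-5/4)^2*(e25)^2 = 25/16*(+1) = 25/16 (a basis 2-blade squares to minus the product of its generators' squares).
B^2 = 25/16 — since the square is positive, the closed form is hyperbolic: l = 5/4, alpha*l = -1, so exp(alpha B) = cosh(-1) + (sinh(-1)/(5/4))*B = cosh(1) + (-4*sinh(1)/5)*B.
Answer: cosh(1) + sinh(1)*e25


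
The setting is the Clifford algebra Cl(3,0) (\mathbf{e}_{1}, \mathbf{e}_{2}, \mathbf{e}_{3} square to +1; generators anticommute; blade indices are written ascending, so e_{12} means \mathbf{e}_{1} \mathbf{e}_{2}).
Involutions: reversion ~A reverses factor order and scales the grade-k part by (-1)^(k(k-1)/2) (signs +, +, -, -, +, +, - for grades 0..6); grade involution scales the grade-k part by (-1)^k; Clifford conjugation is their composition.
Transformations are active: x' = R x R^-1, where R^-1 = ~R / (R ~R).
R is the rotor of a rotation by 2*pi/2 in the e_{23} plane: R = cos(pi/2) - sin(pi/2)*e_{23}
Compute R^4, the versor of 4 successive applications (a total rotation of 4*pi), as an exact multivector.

Half-angle bookkeeping: 4 applications in e_{23} add up to rotor phase 4*pi/2 = 2 \pi, so R^4 = cos(2 \pi) - sin(2 \pi)*e_{23}.
cos(2 \pi) = 1 and sin(2 \pi) = 0, so R^4 = 1. The total rotation 4*pi is 2 full turns, so every vector returns to itself, yet the rotor is +1, back on the identity sheet (an even number of 2*pi turns).
Answer: 1


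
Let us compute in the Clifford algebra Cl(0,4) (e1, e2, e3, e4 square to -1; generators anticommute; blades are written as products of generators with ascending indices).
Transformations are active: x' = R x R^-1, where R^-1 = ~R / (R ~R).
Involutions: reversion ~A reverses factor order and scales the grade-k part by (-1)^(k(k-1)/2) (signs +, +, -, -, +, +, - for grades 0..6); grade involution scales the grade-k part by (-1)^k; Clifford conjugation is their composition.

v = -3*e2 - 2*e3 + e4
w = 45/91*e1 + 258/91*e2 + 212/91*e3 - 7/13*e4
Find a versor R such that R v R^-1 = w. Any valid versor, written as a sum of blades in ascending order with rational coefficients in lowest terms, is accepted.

Since q(v) = q(w) = -14, the sum R = v + w = 45/91*e1 - 15/91*e2 + 30/91*e3 + 6/13*e4 does the job whenever invertible.
Answer: 45/91*e1 - 15/91*e2 + 30/91*e3 + 6/13*e4


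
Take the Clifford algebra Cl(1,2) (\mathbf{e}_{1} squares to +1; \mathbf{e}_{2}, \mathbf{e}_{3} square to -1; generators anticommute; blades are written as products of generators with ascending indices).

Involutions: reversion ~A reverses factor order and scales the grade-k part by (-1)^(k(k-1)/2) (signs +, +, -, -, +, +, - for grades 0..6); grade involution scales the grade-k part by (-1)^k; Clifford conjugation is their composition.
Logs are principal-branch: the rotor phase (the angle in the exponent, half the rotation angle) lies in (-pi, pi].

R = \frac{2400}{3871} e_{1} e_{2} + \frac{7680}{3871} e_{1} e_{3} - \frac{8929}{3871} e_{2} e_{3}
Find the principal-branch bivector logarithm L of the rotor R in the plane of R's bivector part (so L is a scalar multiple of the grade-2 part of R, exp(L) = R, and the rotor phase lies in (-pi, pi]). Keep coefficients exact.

The scalar part of R is 0, which pins the rotor phase on the principal branch; dividing the bivector part by the sine of that phase recovers the unit plane, and L is the phase times that plane.
Concretely: cos(phase) = 0 gives phase = ±\frac{\pi}{2}, and since phase/sin(phase) is even the sign is immaterial: L = (phase/sin(phase)) * <R>_2 = (\frac{\pi}{2}) * <R>_2.
Answer: \frac{1200 \pi}{3871} e_{1} e_{2} + \frac{3840 \pi}{3871} e_{1} e_{3} - \frac{8929 \pi}{7742} e_{2} e_{3}


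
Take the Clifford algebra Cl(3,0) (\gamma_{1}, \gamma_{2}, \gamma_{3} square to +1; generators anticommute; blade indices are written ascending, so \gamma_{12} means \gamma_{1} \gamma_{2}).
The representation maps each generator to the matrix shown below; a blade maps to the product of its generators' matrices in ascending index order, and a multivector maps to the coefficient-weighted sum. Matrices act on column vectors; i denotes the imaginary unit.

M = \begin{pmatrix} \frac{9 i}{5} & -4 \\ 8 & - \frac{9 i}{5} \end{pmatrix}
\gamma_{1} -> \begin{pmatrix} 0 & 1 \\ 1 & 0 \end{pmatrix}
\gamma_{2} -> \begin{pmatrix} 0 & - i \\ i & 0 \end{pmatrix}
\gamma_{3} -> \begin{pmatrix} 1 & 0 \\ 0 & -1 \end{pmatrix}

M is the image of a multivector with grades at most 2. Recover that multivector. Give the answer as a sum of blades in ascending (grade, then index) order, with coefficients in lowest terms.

Method: 1, rho(\gamma_{1}), rho(\gamma_{2}), rho(\gamma_{3}) form a trace-orthogonal basis of the 2x2 complex matrices (tr(X Y) = 2 if X = Y, else 0), so M = m0*1 + m1*rho(\gamma_{1}) + m2*rho(\gamma_{2}) + m3*rho(\gamma_{3}) with m0 = tr(M)/2 = 0, m1 = tr(M rho(\gamma_{1}))/2 = 2, m2 = tr(M rho(\gamma_{2}))/2 = - 6 i, m3 = tr(M rho(\gamma_{3}))/2 = \frac{9 i}{5}.
Multiplying table entries, the bivector images are rho(\gamma_{12}) = i*rho(\gamma_{3}), rho(\gamma_{13}) = -i*rho(\gamma_{2}), rho(\gamma_{23}) = i*rho(\gamma_{1}); with real blade coefficients the real parts of m0..m3 are the coefficients of 1, \gamma_{1}, \gamma_{2}, \gamma_{3} and the imaginary parts give the bivectors (\gamma_{23}: Im m1, \gamma_{13}: -Im m2, \gamma_{12}: Im m3).
Answer: 2 \gamma_{1} + \frac{9}{5} \gamma_{12} + 6 \gamma_{13}


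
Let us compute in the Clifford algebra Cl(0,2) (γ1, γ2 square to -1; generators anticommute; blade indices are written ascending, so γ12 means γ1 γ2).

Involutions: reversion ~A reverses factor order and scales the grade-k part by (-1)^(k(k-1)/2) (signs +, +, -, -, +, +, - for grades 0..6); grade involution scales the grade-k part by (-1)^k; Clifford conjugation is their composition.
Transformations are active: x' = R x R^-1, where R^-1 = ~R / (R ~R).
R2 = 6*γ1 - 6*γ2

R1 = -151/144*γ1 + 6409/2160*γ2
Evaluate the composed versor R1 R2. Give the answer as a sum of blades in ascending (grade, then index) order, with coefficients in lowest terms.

Distribute over the terms of R1 (each basis-blade product reordered to ascending indices, repeated generators contracted through their squares):
(-151/144*γ1) R2 = 151/24 + 151/24*γ12
(6409/2160*γ2) R2 = 6409/360 - 6409/360*γ12
Summing the partial products and collecting blades:
Answer: 4337/180 - 518/45*γ12


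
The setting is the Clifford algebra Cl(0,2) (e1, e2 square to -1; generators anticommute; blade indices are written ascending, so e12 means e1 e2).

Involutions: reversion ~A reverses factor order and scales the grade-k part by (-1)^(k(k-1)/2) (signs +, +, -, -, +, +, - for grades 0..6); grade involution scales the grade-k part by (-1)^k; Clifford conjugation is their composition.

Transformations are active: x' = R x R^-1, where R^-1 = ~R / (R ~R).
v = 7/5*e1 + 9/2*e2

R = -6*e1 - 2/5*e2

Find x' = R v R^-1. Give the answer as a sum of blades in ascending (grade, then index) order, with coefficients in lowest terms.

~R = -6*e1 - 2/5*e2, and R ~R = -904/25, so R^-1 = ~R / (-904/25).
R v = 51/5 - 661/25*e12
Answer: 2243/1130*e1 - 483/113*e2


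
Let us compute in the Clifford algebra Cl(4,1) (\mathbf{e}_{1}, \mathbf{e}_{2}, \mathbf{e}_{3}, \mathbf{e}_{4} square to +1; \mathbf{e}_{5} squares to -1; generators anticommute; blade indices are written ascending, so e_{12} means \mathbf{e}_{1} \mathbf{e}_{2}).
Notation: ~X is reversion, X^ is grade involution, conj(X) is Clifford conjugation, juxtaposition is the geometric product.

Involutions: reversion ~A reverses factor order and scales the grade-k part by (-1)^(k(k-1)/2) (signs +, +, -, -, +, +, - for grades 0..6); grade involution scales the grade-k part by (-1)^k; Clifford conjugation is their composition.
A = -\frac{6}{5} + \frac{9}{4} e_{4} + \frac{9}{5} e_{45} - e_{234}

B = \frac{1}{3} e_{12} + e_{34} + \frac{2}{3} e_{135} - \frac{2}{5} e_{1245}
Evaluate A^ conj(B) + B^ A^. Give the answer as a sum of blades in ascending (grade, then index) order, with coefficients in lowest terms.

first term: e_{2} - \frac{9}{4} e_{3} - \frac{8}{25} e_{12} + \frac{6}{5} e_{34} + \frac{9}{5} e_{35} + \frac{3}{4} e_{124} + \frac{9}{10} e_{125} - \frac{13}{15} e_{134} - \frac{2}{5} e_{135} + \frac{41}{75} e_{1245} - \frac{3}{2} e_{1345}
second term: -e_{2} - \frac{9}{4} e_{3} - \frac{28}{25} e_{12} - \frac{6}{5} e_{34} + \frac{9}{5} e_{35} - \frac{3}{4} e_{124} - \frac{9}{10} e_{125} - \frac{13}{15} e_{134} + \frac{6}{5} e_{135} + \frac{31}{75} e_{1245} - \frac{3}{2} e_{1345}
Answer: -\frac{9}{2} e_{3} - \frac{36}{25} e_{12} + \frac{18}{5} e_{35} - \frac{26}{15} e_{134} + \frac{4}{5} e_{135} + \frac{24}{25} e_{1245} - 3 e_{1345}


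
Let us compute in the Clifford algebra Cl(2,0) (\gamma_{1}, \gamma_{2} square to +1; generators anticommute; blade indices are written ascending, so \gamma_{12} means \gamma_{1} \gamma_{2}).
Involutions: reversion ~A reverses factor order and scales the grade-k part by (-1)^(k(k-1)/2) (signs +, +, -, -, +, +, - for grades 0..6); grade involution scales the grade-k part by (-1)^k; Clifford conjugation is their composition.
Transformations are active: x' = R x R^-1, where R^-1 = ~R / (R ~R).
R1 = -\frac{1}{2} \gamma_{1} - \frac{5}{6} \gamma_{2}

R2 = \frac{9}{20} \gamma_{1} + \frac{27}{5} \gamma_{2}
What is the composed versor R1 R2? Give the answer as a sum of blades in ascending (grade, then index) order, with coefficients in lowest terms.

Distribute over the terms of R1 (each basis-blade product reordered to ascending indices, repeated generators contracted through their squares):
(-\frac{1}{2} \gamma_{1}) R2 = -\frac{9}{40} - \frac{27}{10} \gamma_{12}
(-\frac{5}{6} \gamma_{2}) R2 = -\frac{9}{2} + \frac{3}{8} \gamma_{12}
Summing the partial products and collecting blades:
Answer: -\frac{189}{40} - \frac{93}{40} \gamma_{12}


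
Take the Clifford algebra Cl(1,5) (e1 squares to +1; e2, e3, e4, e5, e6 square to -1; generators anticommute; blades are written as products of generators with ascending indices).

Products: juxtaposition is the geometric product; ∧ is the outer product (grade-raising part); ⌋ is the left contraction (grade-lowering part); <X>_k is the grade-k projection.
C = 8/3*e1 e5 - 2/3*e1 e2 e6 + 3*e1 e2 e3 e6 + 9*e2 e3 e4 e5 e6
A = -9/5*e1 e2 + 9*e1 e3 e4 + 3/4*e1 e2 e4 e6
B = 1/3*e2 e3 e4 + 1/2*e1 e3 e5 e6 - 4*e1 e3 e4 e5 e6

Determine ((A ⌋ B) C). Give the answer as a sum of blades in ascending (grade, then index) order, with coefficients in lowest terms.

step 1: 36*e5 e6
step 2: 96*e1 e6 + 24*e1 e2 e5 - 324*e2 e3 e4 - 108*e1 e2 e3 e5
Answer: 96*e1 e6 + 24*e1 e2 e5 - 324*e2 e3 e4 - 108*e1 e2 e3 e5


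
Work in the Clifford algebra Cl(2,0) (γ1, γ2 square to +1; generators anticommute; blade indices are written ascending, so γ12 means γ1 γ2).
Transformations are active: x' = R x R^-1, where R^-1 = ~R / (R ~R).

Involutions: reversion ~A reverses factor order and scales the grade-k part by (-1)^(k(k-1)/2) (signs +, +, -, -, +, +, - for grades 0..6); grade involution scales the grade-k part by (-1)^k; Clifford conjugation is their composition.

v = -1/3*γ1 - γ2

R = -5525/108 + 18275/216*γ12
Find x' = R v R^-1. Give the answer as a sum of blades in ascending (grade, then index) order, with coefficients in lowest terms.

~R = -5525/108 - 18275/216*γ12, and R ~R = 456078125/46656, so R^-1 = ~R / (456078125/46656).
R v = -43775/648*γ1 + 51425/648*γ2
Answer: 2627/2525*γ1 + 1283/7575*γ2


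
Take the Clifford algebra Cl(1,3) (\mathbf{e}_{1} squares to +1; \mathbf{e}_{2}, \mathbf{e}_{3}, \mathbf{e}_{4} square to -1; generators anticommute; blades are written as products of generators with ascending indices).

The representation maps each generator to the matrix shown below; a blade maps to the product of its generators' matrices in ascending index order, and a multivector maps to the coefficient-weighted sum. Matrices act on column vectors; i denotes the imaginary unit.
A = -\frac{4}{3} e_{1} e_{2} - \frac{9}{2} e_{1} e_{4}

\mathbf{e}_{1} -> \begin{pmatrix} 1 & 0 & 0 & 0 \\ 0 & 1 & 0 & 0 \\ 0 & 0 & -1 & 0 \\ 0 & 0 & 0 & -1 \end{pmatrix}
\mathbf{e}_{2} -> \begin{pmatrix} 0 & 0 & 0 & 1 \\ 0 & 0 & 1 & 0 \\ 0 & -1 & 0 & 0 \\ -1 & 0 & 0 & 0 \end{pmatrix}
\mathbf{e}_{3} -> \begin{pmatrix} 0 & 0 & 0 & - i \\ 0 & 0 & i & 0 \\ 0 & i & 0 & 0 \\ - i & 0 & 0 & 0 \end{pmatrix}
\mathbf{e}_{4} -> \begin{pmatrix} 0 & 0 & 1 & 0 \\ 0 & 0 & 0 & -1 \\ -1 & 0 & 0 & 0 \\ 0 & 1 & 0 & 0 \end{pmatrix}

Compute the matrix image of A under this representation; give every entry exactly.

Bivector images (products of the table entries): rho(e_{1} e_{2}) = rho(\mathbf{e}_{1})rho(\mathbf{e}_{2}) = \begin{pmatrix} 0 & 0 & 0 & 1 \\ 0 & 0 & 1 & 0 \\ 0 & 1 & 0 & 0 \\ 1 & 0 & 0 & 0 \end{pmatrix}; rho(e_{1} e_{4}) = rho(\mathbf{e}_{1})rho(\mathbf{e}_{4}) = \begin{pmatrix} 0 & 0 & 1 & 0 \\ 0 & 0 & 0 & -1 \\ 1 & 0 & 0 & 0 \\ 0 & -1 & 0 & 0 \end{pmatrix}.
M = (-\frac{4}{3})*rho(e_{1} e_{2}) + (-\frac{9}{2})*rho(e_{1} e_{4}), summed entrywise:
Answer: \begin{pmatrix} 0 & 0 & - \frac{9}{2} & - \frac{4}{3} \\ 0 & 0 & - \frac{4}{3} & \frac{9}{2} \\ - \frac{9}{2} & - \frac{4}{3} & 0 & 0 \\ - \frac{4}{3} & \frac{9}{2} & 0 & 0 \end{pmatrix}


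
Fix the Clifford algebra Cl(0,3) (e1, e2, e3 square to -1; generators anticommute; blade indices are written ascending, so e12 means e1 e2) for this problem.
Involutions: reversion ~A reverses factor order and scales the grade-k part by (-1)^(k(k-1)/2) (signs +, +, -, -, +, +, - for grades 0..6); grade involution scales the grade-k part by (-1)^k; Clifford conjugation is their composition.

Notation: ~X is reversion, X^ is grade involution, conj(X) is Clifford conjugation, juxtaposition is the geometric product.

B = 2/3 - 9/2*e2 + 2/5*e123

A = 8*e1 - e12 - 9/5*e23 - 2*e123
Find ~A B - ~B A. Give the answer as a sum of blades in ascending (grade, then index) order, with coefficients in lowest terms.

first term: 4/5 + 1367/150*e1 - 17/2*e3 - 106/3*e12 - 9*e13 - 2*e23 + 4/3*e123
second term: 4/5 + 1367/150*e1 - 17/2*e3 + 106/3*e12 + 9*e13 + 2*e23 - 4/3*e123
Answer: -212/3*e12 - 18*e13 - 4*e23 + 8/3*e123


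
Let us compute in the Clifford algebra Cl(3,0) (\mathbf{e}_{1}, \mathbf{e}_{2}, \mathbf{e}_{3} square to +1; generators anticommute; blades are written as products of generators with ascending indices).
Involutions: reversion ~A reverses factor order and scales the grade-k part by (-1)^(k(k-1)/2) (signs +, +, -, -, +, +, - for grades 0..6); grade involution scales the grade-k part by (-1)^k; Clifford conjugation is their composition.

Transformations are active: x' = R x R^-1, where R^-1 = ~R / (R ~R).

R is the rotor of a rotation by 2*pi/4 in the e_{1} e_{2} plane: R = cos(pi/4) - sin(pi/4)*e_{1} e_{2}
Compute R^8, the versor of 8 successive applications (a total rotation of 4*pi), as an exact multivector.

Half-angle bookkeeping: 8 applications in e_{1} e_{2} add up to rotor phase 8*pi/4 = 2 \pi, so R^8 = cos(2 \pi) - sin(2 \pi)*e_{1} e_{2}.
cos(2 \pi) = 1 and sin(2 \pi) = 0, so R^8 = 1. The total rotation 4*pi is 2 full turns, so every vector returns to itself, yet the rotor is +1, back on the identity sheet (an even number of 2*pi turns).
Answer: 1


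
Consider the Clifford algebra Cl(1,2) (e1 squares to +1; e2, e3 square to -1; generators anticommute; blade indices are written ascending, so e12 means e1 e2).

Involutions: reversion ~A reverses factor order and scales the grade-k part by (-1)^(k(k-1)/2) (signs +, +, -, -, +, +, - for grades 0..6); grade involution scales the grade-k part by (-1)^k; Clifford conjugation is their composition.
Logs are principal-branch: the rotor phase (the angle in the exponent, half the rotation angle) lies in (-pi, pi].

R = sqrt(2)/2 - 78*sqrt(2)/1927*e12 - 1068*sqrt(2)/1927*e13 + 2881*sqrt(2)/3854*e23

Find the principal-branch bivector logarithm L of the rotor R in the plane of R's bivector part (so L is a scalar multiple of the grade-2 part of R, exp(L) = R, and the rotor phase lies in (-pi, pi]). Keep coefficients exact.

The scalar part of R is sqrt(2)/2, which fixes the principal-branch rotor phase; the unit plane is then the bivector part divided by the sine of that phase, and L is that plane scaled by the phase.
Concretely: cos(phase) = sqrt(2)/2 gives phase = ±pi/4, and since phase/sin(phase) is even the sign is immaterial: L = (phase/sin(phase)) * <R>_2 = (sqrt(2)*pi/4) * <R>_2.
Answer: -39*pi/1927*e12 - 534*pi/1927*e13 + 2881*pi/7708*e23


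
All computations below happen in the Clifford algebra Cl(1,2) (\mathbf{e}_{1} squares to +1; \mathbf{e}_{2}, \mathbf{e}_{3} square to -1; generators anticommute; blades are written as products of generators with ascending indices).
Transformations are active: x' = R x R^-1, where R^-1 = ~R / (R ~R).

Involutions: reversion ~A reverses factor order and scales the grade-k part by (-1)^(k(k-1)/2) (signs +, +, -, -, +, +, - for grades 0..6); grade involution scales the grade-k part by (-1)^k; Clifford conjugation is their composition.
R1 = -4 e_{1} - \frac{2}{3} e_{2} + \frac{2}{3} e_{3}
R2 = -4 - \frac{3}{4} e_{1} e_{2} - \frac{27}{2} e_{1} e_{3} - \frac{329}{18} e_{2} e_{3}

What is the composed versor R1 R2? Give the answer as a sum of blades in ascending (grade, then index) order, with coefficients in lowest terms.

Distribute over the terms of R1 (each basis-blade product reordered to ascending indices, repeated generators contracted through their squares):
(-4 e_{1}) R2 = 16 e_{1} + 3 e_{2} + 54 e_{3} + \frac{658}{9} e_{1} e_{2} e_{3}
(-\frac{2}{3} e_{2}) R2 = \frac{1}{2} e_{1} + \frac{8}{3} e_{2} - \frac{329}{27} e_{3} - 9 e_{1} e_{2} e_{3}
(\frac{2}{3} e_{3}) R2 = -9 e_{1} - \frac{329}{27} e_{2} - \frac{8}{3} e_{3} - \frac{1}{2} e_{1} e_{2} e_{3}
Summing the partial products and collecting blades:
Answer: \frac{15}{2} e_{1} - \frac{176}{27} e_{2} + \frac{1057}{27} e_{3} + \frac{1145}{18} e_{1} e_{2} e_{3}


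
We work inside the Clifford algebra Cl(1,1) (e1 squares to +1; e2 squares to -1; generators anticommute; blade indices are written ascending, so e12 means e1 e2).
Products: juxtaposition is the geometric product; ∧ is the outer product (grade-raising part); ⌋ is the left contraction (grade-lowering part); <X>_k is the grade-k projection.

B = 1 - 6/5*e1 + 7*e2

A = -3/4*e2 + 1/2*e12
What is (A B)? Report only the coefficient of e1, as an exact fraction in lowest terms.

step 1: 21/4 - 7/2*e1 - 3/20*e2 - 2/5*e12
Answer: -7/2


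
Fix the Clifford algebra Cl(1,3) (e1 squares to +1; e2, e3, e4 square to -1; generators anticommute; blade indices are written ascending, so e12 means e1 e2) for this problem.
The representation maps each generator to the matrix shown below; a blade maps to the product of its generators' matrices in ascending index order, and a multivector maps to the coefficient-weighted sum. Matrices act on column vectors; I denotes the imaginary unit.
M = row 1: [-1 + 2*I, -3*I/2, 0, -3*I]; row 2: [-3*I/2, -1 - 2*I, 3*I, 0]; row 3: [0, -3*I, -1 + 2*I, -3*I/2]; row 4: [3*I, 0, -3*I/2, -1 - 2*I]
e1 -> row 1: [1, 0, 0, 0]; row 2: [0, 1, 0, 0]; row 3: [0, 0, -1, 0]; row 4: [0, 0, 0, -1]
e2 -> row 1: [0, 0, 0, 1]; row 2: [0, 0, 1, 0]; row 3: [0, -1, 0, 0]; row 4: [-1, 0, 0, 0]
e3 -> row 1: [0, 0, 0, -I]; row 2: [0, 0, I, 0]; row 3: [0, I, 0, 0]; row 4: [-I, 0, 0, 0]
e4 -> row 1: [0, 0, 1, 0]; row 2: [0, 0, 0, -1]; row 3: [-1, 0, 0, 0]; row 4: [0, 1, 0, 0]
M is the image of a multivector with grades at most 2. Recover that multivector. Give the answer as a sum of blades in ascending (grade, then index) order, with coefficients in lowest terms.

Method: the blade images are trace-orthogonal — tr(rho(e_A) rho(e_B)^-1) = 4 if A = B and 0 otherwise — and rho(e_A)^-1 = (e_A)^2 * rho(e_A) with (e_A)^2 = +1 or -1, so the coefficient of e_A in the preimage is (e_A)^2 * tr(M rho(e_A))/4.
Nonzero projections over blades of grade <= 2: 1: (1)^2 = +1, tr(M 1) = -4, coefficient -1; e13: (e13)^2 = +1, tr(M rho(e13)) = 12, coefficient 3; e23: (e23)^2 = -1, tr(M rho(e23)) = 8, coefficient -2; e34: (e34)^2 = -1, tr(M rho(e34)) = -6, coefficient 3/2. Every other blade of grade <= 2 projects to 0.
Answer: -1 + 3*e13 - 2*e23 + 3/2*e34


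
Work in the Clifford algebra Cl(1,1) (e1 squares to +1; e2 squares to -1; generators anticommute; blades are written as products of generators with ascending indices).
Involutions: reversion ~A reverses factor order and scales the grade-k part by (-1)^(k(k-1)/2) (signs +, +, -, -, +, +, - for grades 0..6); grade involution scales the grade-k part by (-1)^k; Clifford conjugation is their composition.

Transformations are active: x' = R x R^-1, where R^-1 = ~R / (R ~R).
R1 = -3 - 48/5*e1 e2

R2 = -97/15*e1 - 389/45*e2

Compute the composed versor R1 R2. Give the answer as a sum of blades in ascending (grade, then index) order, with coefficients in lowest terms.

Distribute over the terms of R1 (each basis-blade product reordered to ascending indices, repeated generators contracted through their squares):
(-3) R2 = 97/5*e1 + 389/15*e2
(-48/5*e1 e2) R2 = -6224/75*e1 - 1552/25*e2
Summing the partial products and collecting blades:
Answer: -4769/75*e1 - 2711/75*e2


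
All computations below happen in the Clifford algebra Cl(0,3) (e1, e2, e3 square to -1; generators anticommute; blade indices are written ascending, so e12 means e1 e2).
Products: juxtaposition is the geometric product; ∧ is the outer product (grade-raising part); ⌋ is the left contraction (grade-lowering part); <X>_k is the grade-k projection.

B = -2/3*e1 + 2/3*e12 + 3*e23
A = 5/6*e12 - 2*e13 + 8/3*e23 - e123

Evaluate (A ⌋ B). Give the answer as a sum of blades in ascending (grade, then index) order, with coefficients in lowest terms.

step 1: -77/9
Answer: -77/9


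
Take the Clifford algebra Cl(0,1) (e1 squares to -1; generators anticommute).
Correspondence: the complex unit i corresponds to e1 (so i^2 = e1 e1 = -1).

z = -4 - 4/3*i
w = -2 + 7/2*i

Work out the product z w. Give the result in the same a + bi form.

In blades: z = -4 - 4/3*e1, w = -2 + 7/2*e1.
Distribute z over w term by term (generator squares from the signature, products reordered to ascending indices): (-4)*w = 8 - 14*e1; (-4/3*e1)*w = 14/3 + 8/3*e1.
Sum: 38/3 - 34/3*e1; translating back through the correspondence:
Answer: 38/3 - 34/3*i


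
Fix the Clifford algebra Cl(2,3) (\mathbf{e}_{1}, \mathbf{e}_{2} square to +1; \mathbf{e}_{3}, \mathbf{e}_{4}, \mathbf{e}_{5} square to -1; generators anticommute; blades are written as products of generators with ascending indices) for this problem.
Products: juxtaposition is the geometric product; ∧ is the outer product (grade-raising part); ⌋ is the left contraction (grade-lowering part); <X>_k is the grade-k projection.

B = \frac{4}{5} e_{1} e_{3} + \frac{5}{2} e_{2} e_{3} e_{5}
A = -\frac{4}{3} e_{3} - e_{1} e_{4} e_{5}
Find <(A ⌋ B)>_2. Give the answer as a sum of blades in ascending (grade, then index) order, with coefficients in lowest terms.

step 1: -\frac{16}{15} e_{1} - \frac{10}{3} e_{2} e_{5}
step 2: -\frac{10}{3} e_{2} e_{5}
Answer: -\frac{10}{3} e_{2} e_{5}


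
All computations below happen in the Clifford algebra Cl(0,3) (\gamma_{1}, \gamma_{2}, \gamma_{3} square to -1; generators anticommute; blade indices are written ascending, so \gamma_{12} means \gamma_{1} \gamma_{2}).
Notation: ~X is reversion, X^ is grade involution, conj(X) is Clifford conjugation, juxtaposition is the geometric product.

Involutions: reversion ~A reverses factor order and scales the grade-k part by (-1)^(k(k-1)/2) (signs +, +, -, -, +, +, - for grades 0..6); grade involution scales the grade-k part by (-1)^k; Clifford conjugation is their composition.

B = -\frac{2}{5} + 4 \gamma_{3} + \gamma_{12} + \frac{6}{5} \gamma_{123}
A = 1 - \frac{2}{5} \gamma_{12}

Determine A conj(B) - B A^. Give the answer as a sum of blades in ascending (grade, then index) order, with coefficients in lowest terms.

first term: -\frac{4}{5} - \frac{88}{25} \gamma_{3} - \frac{21}{25} \gamma_{12} + \frac{14}{5} \gamma_{123}
second term: \frac{112}{25} \gamma_{3} + \frac{29}{25} \gamma_{12} - \frac{2}{5} \gamma_{123}
Answer: -\frac{4}{5} - 8 \gamma_{3} - 2 \gamma_{12} + \frac{16}{5} \gamma_{123}


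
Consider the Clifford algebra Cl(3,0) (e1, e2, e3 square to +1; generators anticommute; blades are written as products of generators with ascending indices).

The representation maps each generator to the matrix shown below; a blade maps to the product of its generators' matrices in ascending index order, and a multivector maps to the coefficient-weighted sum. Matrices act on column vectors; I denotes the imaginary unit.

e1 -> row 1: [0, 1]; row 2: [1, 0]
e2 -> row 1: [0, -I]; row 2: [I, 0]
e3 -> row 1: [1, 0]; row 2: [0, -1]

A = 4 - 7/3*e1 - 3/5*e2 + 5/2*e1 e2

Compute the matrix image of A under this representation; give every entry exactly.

Bivector images (products of the table entries): rho(e1 e2) = rho(e1)rho(e2) = row 1: [I, 0]; row 2: [0, -I].
M = (4)*1 + (-7/3)*rho(e1) + (-3/5)*rho(e2) + (5/2)*rho(e1 e2), summed entrywise (1 is the identity matrix):
Answer: row 1: [4 + 5*I/2, -7/3 + 3*I/5]; row 2: [-7/3 - 3*I/5, 4 - 5*I/2]
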